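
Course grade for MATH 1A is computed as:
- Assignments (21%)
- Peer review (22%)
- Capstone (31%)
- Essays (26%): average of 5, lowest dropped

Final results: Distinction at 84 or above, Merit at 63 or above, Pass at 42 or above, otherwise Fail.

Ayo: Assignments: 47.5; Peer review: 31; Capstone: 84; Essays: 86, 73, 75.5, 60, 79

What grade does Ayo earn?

Merit

Essays: drop 60 → average of remaining 4 = 313.5/4 = 78.375
Weighted total:
  Assignments 47.5 × 0.21 = 9.975
  Peer review 31 × 0.22 = 6.82
  Capstone 84 × 0.31 = 26.04
  Essays 78.375 × 0.26 = 20.3775
Sum = 63.2125
63.2125 is ≥ 63 and < 84 → Merit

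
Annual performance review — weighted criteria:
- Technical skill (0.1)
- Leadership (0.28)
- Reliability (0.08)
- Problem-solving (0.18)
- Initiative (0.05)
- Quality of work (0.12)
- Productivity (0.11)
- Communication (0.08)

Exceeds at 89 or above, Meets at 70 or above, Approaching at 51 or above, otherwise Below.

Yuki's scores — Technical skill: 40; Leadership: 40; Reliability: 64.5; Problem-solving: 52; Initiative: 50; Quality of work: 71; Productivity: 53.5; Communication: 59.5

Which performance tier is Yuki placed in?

Approaching

Weighted total:
  Technical skill 40 × 0.1 = 4
  Leadership 40 × 0.28 = 11.2
  Reliability 64.5 × 0.08 = 5.16
  Problem-solving 52 × 0.18 = 9.36
  Initiative 50 × 0.05 = 2.5
  Quality of work 71 × 0.12 = 8.52
  Productivity 53.5 × 0.11 = 5.885
  Communication 59.5 × 0.08 = 4.76
Sum = 51.385
51.385 is ≥ 51 and < 70 → Approaching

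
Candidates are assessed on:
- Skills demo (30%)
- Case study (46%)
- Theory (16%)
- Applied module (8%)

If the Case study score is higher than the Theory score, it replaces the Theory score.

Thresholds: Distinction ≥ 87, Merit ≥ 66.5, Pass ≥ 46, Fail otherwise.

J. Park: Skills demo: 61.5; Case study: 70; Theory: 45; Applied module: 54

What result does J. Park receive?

Pass

Case study (70) > Theory (45), so Theory counts as 70.
Weighted total:
  Skills demo 61.5 × 0.3 = 18.45
  Case study 70 × 0.46 = 32.2
  Theory 70 × 0.16 = 11.2
  Applied module 54 × 0.08 = 4.32
Sum = 66.17
66.17 is ≥ 46 and < 66.5 → Pass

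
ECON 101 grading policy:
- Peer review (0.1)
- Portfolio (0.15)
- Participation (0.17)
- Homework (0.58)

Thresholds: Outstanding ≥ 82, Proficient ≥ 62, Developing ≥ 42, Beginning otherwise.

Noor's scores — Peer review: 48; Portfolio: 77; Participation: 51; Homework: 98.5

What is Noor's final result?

Weighted total:
  Peer review 48 × 0.1 = 4.8
  Portfolio 77 × 0.15 = 11.55
  Participation 51 × 0.17 = 8.67
  Homework 98.5 × 0.58 = 57.13
Sum = 82.15
82.15 ≥ 82 → Outstanding

Outstanding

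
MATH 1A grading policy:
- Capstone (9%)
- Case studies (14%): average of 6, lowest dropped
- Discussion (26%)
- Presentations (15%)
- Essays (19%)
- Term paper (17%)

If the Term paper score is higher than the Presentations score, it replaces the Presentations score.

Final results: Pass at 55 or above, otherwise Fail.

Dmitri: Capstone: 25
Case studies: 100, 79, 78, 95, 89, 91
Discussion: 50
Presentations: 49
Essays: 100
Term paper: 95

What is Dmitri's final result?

Pass

Case studies: drop 78 → average of remaining 5 = 454/5 = 90.8
Term paper (95) > Presentations (49), so Presentations counts as 95.
Weighted total:
  Capstone 25 × 0.09 = 2.25
  Case studies 90.8 × 0.14 = 12.712
  Discussion 50 × 0.26 = 13
  Presentations 95 × 0.15 = 14.25
  Essays 100 × 0.19 = 19
  Term paper 95 × 0.17 = 16.15
Sum = 77.362
77.362 ≥ 55 → Pass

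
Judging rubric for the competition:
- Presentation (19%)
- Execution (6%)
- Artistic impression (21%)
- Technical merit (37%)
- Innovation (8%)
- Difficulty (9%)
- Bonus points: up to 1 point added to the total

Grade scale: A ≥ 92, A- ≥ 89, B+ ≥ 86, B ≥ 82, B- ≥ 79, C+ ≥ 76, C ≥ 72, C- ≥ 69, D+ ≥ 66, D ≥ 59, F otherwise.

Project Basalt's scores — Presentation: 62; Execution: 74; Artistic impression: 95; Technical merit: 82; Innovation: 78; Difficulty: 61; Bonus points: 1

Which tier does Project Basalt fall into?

B-

Weighted total:
  Presentation 62 × 0.19 = 11.78
  Execution 74 × 0.06 = 4.44
  Artistic impression 95 × 0.21 = 19.95
  Technical merit 82 × 0.37 = 30.34
  Innovation 78 × 0.08 = 6.24
  Difficulty 61 × 0.09 = 5.49
Sum = 78.24
Bonus points: 78.24 + 1 = 79.24
79.24 is ≥ 79 and < 82 → B-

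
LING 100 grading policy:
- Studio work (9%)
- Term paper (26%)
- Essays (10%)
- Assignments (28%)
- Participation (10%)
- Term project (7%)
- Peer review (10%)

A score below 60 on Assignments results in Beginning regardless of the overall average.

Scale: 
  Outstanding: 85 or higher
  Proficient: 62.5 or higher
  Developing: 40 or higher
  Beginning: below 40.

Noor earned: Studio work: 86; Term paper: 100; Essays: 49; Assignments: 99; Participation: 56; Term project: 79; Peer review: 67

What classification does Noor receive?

Assignments score 99 ≥ 60: minimum met.
Weighted total:
  Studio work 86 × 0.09 = 7.74
  Term paper 100 × 0.26 = 26
  Essays 49 × 0.1 = 4.9
  Assignments 99 × 0.28 = 27.72
  Participation 56 × 0.1 = 5.6
  Term project 79 × 0.07 = 5.53
  Peer review 67 × 0.1 = 6.7
Sum = 84.19
84.19 is ≥ 62.5 and < 85 → Proficient

Proficient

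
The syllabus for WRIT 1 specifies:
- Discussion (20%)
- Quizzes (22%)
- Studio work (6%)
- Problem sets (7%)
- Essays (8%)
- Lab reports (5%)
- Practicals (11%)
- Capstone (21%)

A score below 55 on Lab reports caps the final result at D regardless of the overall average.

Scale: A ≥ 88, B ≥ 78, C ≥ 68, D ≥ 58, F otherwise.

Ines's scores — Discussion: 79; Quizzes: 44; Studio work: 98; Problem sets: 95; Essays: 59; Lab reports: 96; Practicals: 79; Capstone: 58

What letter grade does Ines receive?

Lab reports score 96 ≥ 55: minimum met.
Weighted total:
  Discussion 79 × 0.2 = 15.8
  Quizzes 44 × 0.22 = 9.68
  Studio work 98 × 0.06 = 5.88
  Problem sets 95 × 0.07 = 6.65
  Essays 59 × 0.08 = 4.72
  Lab reports 96 × 0.05 = 4.8
  Practicals 79 × 0.11 = 8.69
  Capstone 58 × 0.21 = 12.18
Sum = 68.4
68.4 is ≥ 68 and < 78 → C

C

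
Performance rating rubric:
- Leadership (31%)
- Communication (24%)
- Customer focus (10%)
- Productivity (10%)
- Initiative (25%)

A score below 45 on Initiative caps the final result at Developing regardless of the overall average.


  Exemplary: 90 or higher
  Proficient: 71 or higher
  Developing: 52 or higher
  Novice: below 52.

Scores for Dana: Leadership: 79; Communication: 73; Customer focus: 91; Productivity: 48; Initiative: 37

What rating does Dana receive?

Initiative score 37 < 45: minimum not met.
Weighted total:
  Leadership 79 × 0.31 = 24.49
  Communication 73 × 0.24 = 17.52
  Customer focus 91 × 0.1 = 9.1
  Productivity 48 × 0.1 = 4.8
  Initiative 37 × 0.25 = 9.25
Sum = 65.16
65.16 would be Developing; cap at Developing applies → Developing.

Developing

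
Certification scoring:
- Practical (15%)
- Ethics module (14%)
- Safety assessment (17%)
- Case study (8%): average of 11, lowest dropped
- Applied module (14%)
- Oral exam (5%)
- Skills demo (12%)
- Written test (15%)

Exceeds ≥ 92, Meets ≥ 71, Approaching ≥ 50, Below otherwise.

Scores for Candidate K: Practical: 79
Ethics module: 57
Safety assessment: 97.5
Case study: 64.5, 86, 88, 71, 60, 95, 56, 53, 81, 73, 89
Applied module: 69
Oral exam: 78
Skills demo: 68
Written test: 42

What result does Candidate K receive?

Approaching

Case study: drop 53 → average of remaining 10 = 763.5/10 = 76.35
Weighted total:
  Practical 79 × 0.15 = 11.85
  Ethics module 57 × 0.14 = 7.98
  Safety assessment 97.5 × 0.17 = 16.575
  Case study 76.35 × 0.08 = 6.108
  Applied module 69 × 0.14 = 9.66
  Oral exam 78 × 0.05 = 3.9
  Skills demo 68 × 0.12 = 8.16
  Written test 42 × 0.15 = 6.3
Sum = 70.533
70.533 is ≥ 50 and < 71 → Approaching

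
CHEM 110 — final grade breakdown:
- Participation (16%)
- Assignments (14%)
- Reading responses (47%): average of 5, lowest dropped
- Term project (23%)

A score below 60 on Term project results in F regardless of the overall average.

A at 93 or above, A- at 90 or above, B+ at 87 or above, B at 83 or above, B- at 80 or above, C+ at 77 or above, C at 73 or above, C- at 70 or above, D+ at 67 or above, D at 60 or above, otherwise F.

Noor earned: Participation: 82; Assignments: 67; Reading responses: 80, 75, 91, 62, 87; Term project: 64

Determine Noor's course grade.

Reading responses: drop 62 → average of remaining 4 = 333/4 = 83.25
Term project score 64 ≥ 60: minimum met.
Weighted total:
  Participation 82 × 0.16 = 13.12
  Assignments 67 × 0.14 = 9.38
  Reading responses 83.25 × 0.47 = 39.1275
  Term project 64 × 0.23 = 14.72
Sum = 76.3475
76.3475 is ≥ 73 and < 77 → C

C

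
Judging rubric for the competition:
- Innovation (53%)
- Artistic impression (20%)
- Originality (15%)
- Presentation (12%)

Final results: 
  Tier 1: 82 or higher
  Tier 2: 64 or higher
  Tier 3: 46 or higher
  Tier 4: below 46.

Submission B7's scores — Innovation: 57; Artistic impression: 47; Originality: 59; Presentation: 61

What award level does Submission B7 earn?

Weighted total:
  Innovation 57 × 0.53 = 30.21
  Artistic impression 47 × 0.2 = 9.4
  Originality 59 × 0.15 = 8.85
  Presentation 61 × 0.12 = 7.32
Sum = 55.78
55.78 is ≥ 46 and < 64 → Tier 3

Tier 3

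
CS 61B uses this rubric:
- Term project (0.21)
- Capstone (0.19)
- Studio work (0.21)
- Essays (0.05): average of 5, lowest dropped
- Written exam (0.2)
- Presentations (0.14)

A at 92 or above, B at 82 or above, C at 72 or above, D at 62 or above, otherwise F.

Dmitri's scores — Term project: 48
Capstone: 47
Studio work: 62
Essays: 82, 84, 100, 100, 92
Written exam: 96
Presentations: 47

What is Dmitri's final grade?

Essays: drop 82 → average of remaining 4 = 376/4 = 94
Weighted total:
  Term project 48 × 0.21 = 10.08
  Capstone 47 × 0.19 = 8.93
  Studio work 62 × 0.21 = 13.02
  Essays 94 × 0.05 = 4.7
  Written exam 96 × 0.2 = 19.2
  Presentations 47 × 0.14 = 6.58
Sum = 62.51
62.51 is ≥ 62 and < 72 → D

D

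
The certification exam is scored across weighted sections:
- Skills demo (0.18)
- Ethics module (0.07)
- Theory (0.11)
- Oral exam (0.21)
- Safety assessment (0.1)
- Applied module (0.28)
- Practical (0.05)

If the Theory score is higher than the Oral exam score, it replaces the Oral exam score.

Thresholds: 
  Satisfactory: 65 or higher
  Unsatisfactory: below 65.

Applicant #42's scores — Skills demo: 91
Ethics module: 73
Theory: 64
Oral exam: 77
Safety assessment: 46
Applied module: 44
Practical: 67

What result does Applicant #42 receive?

Theory (64) ≤ Oral exam (77), so Oral exam stays at 77.
Weighted total:
  Skills demo 91 × 0.18 = 16.38
  Ethics module 73 × 0.07 = 5.11
  Theory 64 × 0.11 = 7.04
  Oral exam 77 × 0.21 = 16.17
  Safety assessment 46 × 0.1 = 4.6
  Applied module 44 × 0.28 = 12.32
  Practical 67 × 0.05 = 3.35
Sum = 64.97
64.97 < 65 → Unsatisfactory

Unsatisfactory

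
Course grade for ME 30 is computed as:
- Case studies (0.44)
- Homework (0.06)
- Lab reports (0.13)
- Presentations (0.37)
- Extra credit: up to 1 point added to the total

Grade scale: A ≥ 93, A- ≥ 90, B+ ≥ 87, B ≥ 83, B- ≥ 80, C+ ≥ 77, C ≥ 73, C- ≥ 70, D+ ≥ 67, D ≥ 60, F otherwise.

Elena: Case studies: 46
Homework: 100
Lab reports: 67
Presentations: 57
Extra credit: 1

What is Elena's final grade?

F

Weighted total:
  Case studies 46 × 0.44 = 20.24
  Homework 100 × 0.06 = 6
  Lab reports 67 × 0.13 = 8.71
  Presentations 57 × 0.37 = 21.09
Sum = 56.04
Extra credit: 56.04 + 1 = 57.04
57.04 < 60 → F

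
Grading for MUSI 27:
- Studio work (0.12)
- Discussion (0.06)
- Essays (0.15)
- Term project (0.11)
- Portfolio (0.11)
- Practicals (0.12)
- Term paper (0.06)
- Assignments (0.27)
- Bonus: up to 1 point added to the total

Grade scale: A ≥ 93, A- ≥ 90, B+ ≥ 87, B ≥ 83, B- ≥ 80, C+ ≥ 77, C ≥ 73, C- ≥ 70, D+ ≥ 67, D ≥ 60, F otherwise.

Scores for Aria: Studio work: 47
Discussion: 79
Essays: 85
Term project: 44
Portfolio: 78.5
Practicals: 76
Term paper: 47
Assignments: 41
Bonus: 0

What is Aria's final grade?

Weighted total:
  Studio work 47 × 0.12 = 5.64
  Discussion 79 × 0.06 = 4.74
  Essays 85 × 0.15 = 12.75
  Term project 44 × 0.11 = 4.84
  Portfolio 78.5 × 0.11 = 8.635
  Practicals 76 × 0.12 = 9.12
  Term paper 47 × 0.06 = 2.82
  Assignments 41 × 0.27 = 11.07
Sum = 59.615
Bonus: 59.615 + 0 = 59.615
59.615 < 60 → F

F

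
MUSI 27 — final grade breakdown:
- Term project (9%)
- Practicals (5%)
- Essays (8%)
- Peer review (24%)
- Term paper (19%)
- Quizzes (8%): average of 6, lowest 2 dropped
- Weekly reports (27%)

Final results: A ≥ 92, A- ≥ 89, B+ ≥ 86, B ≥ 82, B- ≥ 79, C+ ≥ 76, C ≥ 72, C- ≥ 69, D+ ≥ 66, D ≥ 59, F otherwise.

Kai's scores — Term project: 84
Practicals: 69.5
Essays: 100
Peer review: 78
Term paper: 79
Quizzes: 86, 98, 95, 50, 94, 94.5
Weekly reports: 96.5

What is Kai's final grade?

Quizzes: drop 50, 86 → average of remaining 4 = 381.5/4 = 95.375
Weighted total:
  Term project 84 × 0.09 = 7.56
  Practicals 69.5 × 0.05 = 3.475
  Essays 100 × 0.08 = 8
  Peer review 78 × 0.24 = 18.72
  Term paper 79 × 0.19 = 15.01
  Quizzes 95.375 × 0.08 = 7.63
  Weekly reports 96.5 × 0.27 = 26.055
Sum = 86.45
86.45 is ≥ 86 and < 89 → B+

B+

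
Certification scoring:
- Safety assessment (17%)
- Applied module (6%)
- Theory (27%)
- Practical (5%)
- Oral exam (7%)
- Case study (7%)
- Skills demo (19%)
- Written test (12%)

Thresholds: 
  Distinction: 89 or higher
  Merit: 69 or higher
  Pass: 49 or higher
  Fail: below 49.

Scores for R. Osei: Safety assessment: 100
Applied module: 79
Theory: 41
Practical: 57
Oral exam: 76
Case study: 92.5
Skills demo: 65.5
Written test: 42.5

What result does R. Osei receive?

Pass

Weighted total:
  Safety assessment 100 × 0.17 = 17
  Applied module 79 × 0.06 = 4.74
  Theory 41 × 0.27 = 11.07
  Practical 57 × 0.05 = 2.85
  Oral exam 76 × 0.07 = 5.32
  Case study 92.5 × 0.07 = 6.475
  Skills demo 65.5 × 0.19 = 12.445
  Written test 42.5 × 0.12 = 5.1
Sum = 65
65 is ≥ 49 and < 69 → Pass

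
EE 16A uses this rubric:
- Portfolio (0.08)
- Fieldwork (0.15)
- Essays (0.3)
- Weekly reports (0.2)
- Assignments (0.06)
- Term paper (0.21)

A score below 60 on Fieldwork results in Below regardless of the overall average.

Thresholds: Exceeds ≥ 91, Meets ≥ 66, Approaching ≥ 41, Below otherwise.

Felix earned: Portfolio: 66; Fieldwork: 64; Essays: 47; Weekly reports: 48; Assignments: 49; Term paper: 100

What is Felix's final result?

Approaching

Fieldwork score 64 ≥ 60: minimum met.
Weighted total:
  Portfolio 66 × 0.08 = 5.28
  Fieldwork 64 × 0.15 = 9.6
  Essays 47 × 0.3 = 14.1
  Weekly reports 48 × 0.2 = 9.6
  Assignments 49 × 0.06 = 2.94
  Term paper 100 × 0.21 = 21
Sum = 62.52
62.52 is ≥ 41 and < 66 → Approaching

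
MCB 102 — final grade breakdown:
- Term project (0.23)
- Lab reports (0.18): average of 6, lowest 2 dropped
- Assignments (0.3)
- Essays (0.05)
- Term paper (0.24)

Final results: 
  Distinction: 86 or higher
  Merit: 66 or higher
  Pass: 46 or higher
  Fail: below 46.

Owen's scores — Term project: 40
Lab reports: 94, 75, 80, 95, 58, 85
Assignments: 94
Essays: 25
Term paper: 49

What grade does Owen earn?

Merit

Lab reports: drop 58, 75 → average of remaining 4 = 354/4 = 88.5
Weighted total:
  Term project 40 × 0.23 = 9.2
  Lab reports 88.5 × 0.18 = 15.93
  Assignments 94 × 0.3 = 28.2
  Essays 25 × 0.05 = 1.25
  Term paper 49 × 0.24 = 11.76
Sum = 66.34
66.34 is ≥ 66 and < 86 → Merit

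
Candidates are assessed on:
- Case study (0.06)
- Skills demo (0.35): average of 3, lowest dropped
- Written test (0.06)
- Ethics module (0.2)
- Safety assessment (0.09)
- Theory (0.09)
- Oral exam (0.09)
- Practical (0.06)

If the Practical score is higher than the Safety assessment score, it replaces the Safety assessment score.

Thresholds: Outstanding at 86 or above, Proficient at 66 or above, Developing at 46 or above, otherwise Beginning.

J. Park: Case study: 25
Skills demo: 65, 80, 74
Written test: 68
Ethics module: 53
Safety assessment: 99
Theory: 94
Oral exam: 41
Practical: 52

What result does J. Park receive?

Proficient

Skills demo: drop 65 → average of remaining 2 = 154/2 = 77
Practical (52) ≤ Safety assessment (99), so Safety assessment stays at 99.
Weighted total:
  Case study 25 × 0.06 = 1.5
  Skills demo 77 × 0.35 = 26.95
  Written test 68 × 0.06 = 4.08
  Ethics module 53 × 0.2 = 10.6
  Safety assessment 99 × 0.09 = 8.91
  Theory 94 × 0.09 = 8.46
  Oral exam 41 × 0.09 = 3.69
  Practical 52 × 0.06 = 3.12
Sum = 67.31
67.31 is ≥ 66 and < 86 → Proficient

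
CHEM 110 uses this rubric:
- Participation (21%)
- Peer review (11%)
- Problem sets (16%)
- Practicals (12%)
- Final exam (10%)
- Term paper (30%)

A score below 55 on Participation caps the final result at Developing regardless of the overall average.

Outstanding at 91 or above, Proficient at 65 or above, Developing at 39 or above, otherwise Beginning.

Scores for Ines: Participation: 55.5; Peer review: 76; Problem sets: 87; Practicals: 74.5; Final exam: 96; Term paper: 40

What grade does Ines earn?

Developing

Participation score 55.5 ≥ 55: minimum met.
Weighted total:
  Participation 55.5 × 0.21 = 11.655
  Peer review 76 × 0.11 = 8.36
  Problem sets 87 × 0.16 = 13.92
  Practicals 74.5 × 0.12 = 8.94
  Final exam 96 × 0.1 = 9.6
  Term paper 40 × 0.3 = 12
Sum = 64.475
64.475 is ≥ 39 and < 65 → Developing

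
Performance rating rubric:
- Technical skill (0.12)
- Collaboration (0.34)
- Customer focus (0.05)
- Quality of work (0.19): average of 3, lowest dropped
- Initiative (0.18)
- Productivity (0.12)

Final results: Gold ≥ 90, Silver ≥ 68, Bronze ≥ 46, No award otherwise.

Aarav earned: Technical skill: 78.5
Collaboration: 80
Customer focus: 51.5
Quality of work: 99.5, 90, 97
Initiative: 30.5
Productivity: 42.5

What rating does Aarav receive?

Quality of work: drop 90 → average of remaining 2 = 196.5/2 = 98.25
Weighted total:
  Technical skill 78.5 × 0.12 = 9.42
  Collaboration 80 × 0.34 = 27.2
  Customer focus 51.5 × 0.05 = 2.575
  Quality of work 98.25 × 0.19 = 18.6675
  Initiative 30.5 × 0.18 = 5.49
  Productivity 42.5 × 0.12 = 5.1
Sum = 68.4525
68.4525 is ≥ 68 and < 90 → Silver

Silver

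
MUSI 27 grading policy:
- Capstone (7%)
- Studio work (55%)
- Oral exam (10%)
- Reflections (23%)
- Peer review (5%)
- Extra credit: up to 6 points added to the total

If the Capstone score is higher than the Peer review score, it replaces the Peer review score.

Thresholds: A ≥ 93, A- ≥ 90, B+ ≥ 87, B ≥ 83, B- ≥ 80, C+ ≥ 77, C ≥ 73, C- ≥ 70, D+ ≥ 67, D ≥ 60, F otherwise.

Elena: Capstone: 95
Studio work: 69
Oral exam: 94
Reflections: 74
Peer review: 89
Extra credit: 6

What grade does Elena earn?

B-

Capstone (95) > Peer review (89), so Peer review counts as 95.
Weighted total:
  Capstone 95 × 0.07 = 6.65
  Studio work 69 × 0.55 = 37.95
  Oral exam 94 × 0.1 = 9.4
  Reflections 74 × 0.23 = 17.02
  Peer review 95 × 0.05 = 4.75
Sum = 75.77
Extra credit: 75.77 + 6 = 81.77
81.77 is ≥ 80 and < 83 → B-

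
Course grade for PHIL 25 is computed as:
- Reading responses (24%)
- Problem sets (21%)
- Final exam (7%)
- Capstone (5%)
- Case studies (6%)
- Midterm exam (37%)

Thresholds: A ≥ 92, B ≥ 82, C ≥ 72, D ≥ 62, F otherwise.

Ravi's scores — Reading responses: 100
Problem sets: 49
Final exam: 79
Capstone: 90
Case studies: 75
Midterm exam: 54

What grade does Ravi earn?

Weighted total:
  Reading responses 100 × 0.24 = 24
  Problem sets 49 × 0.21 = 10.29
  Final exam 79 × 0.07 = 5.53
  Capstone 90 × 0.05 = 4.5
  Case studies 75 × 0.06 = 4.5
  Midterm exam 54 × 0.37 = 19.98
Sum = 68.8
68.8 is ≥ 62 and < 72 → D

D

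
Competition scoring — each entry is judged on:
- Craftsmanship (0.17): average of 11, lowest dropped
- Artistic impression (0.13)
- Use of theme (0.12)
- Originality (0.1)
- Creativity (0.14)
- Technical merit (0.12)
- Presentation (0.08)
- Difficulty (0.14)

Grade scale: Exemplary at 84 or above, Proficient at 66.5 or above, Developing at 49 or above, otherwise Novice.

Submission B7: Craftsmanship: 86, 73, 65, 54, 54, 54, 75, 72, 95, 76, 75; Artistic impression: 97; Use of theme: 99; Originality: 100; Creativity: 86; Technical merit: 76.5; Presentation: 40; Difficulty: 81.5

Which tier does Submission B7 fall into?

Craftsmanship: drop 54 → average of remaining 10 = 725/10 = 72.5
Weighted total:
  Craftsmanship 72.5 × 0.17 = 12.325
  Artistic impression 97 × 0.13 = 12.61
  Use of theme 99 × 0.12 = 11.88
  Originality 100 × 0.1 = 10
  Creativity 86 × 0.14 = 12.04
  Technical merit 76.5 × 0.12 = 9.18
  Presentation 40 × 0.08 = 3.2
  Difficulty 81.5 × 0.14 = 11.41
Sum = 82.645
82.645 is ≥ 66.5 and < 84 → Proficient

Proficient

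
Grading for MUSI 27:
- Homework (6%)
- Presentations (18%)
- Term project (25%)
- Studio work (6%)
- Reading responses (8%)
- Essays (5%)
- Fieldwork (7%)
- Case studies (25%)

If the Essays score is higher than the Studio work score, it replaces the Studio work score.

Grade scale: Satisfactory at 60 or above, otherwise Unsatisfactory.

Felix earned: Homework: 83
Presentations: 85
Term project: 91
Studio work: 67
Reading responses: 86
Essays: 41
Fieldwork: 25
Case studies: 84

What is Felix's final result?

Satisfactory

Essays (41) ≤ Studio work (67), so Studio work stays at 67.
Weighted total:
  Homework 83 × 0.06 = 4.98
  Presentations 85 × 0.18 = 15.3
  Term project 91 × 0.25 = 22.75
  Studio work 67 × 0.06 = 4.02
  Reading responses 86 × 0.08 = 6.88
  Essays 41 × 0.05 = 2.05
  Fieldwork 25 × 0.07 = 1.75
  Case studies 84 × 0.25 = 21
Sum = 78.73
78.73 ≥ 60 → Satisfactory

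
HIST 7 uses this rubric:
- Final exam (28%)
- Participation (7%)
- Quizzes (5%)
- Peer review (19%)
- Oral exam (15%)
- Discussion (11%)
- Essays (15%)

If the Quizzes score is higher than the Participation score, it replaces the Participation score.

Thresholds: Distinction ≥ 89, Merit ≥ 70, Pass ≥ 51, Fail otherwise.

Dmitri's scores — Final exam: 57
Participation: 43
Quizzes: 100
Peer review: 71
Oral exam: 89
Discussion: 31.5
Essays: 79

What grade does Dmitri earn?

Quizzes (100) > Participation (43), so Participation counts as 100.
Weighted total:
  Final exam 57 × 0.28 = 15.96
  Participation 100 × 0.07 = 7
  Quizzes 100 × 0.05 = 5
  Peer review 71 × 0.19 = 13.49
  Oral exam 89 × 0.15 = 13.35
  Discussion 31.5 × 0.11 = 3.465
  Essays 79 × 0.15 = 11.85
Sum = 70.115
70.115 is ≥ 70 and < 89 → Merit

Merit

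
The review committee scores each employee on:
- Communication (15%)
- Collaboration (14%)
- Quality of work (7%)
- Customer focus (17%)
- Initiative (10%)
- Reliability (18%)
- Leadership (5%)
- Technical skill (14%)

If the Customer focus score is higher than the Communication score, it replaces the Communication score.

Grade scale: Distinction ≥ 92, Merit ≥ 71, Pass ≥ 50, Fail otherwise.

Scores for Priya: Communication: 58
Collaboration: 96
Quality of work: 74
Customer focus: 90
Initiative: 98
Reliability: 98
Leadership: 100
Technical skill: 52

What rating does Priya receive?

Merit

Customer focus (90) > Communication (58), so Communication counts as 90.
Weighted total:
  Communication 90 × 0.15 = 13.5
  Collaboration 96 × 0.14 = 13.44
  Quality of work 74 × 0.07 = 5.18
  Customer focus 90 × 0.17 = 15.3
  Initiative 98 × 0.1 = 9.8
  Reliability 98 × 0.18 = 17.64
  Leadership 100 × 0.05 = 5
  Technical skill 52 × 0.14 = 7.28
Sum = 87.14
87.14 is ≥ 71 and < 92 → Merit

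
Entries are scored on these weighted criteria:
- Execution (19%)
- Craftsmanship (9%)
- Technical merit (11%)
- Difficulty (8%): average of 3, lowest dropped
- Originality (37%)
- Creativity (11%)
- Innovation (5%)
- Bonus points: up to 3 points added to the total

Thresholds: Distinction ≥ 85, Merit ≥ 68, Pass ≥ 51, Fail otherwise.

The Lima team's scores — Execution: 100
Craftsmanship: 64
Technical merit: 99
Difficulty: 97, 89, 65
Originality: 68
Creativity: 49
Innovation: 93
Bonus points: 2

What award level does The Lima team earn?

Difficulty: drop 65 → average of remaining 2 = 186/2 = 93
Weighted total:
  Execution 100 × 0.19 = 19
  Craftsmanship 64 × 0.09 = 5.76
  Technical merit 99 × 0.11 = 10.89
  Difficulty 93 × 0.08 = 7.44
  Originality 68 × 0.37 = 25.16
  Creativity 49 × 0.11 = 5.39
  Innovation 93 × 0.05 = 4.65
Sum = 78.29
Bonus points: 78.29 + 2 = 80.29
80.29 is ≥ 68 and < 85 → Merit

Merit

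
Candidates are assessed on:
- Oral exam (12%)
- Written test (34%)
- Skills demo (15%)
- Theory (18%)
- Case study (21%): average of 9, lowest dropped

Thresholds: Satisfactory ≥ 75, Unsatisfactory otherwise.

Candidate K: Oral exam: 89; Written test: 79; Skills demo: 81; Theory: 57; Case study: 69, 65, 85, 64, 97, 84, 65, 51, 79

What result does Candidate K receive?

Case study: drop 51 → average of remaining 8 = 608/8 = 76
Weighted total:
  Oral exam 89 × 0.12 = 10.68
  Written test 79 × 0.34 = 26.86
  Skills demo 81 × 0.15 = 12.15
  Theory 57 × 0.18 = 10.26
  Case study 76 × 0.21 = 15.96
Sum = 75.91
75.91 ≥ 75 → Satisfactory

Satisfactory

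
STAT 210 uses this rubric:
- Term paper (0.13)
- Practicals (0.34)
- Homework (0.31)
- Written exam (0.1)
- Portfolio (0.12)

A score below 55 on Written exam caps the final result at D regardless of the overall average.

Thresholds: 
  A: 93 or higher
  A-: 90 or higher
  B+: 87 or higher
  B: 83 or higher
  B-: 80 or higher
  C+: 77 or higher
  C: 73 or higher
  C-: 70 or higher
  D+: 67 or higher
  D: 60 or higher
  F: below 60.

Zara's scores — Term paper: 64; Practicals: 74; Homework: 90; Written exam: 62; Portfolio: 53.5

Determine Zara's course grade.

Written exam score 62 ≥ 55: minimum met.
Weighted total:
  Term paper 64 × 0.13 = 8.32
  Practicals 74 × 0.34 = 25.16
  Homework 90 × 0.31 = 27.9
  Written exam 62 × 0.1 = 6.2
  Portfolio 53.5 × 0.12 = 6.42
Sum = 74
74 is ≥ 73 and < 77 → C

C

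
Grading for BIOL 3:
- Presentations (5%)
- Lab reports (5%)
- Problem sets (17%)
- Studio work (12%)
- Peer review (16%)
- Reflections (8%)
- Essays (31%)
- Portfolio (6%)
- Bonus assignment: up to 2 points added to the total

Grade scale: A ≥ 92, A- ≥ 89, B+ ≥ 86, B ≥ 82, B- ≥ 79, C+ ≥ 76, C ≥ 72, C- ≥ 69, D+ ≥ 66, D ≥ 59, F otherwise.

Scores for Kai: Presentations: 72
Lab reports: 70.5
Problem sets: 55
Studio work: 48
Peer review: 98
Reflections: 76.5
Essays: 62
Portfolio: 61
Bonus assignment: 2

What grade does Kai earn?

D+

Weighted total:
  Presentations 72 × 0.05 = 3.6
  Lab reports 70.5 × 0.05 = 3.525
  Problem sets 55 × 0.17 = 9.35
  Studio work 48 × 0.12 = 5.76
  Peer review 98 × 0.16 = 15.68
  Reflections 76.5 × 0.08 = 6.12
  Essays 62 × 0.31 = 19.22
  Portfolio 61 × 0.06 = 3.66
Sum = 66.915
Bonus assignment: 66.915 + 2 = 68.915
68.915 is ≥ 66 and < 69 → D+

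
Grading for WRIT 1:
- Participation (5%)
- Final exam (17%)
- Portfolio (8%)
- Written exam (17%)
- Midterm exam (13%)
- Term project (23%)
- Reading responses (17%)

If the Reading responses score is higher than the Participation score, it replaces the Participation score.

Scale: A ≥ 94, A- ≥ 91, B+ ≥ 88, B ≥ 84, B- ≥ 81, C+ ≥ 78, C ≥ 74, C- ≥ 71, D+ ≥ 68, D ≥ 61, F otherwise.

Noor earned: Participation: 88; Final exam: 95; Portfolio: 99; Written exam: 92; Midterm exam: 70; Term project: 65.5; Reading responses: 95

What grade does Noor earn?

Reading responses (95) > Participation (88), so Participation counts as 95.
Weighted total:
  Participation 95 × 0.05 = 4.75
  Final exam 95 × 0.17 = 16.15
  Portfolio 99 × 0.08 = 7.92
  Written exam 92 × 0.17 = 15.64
  Midterm exam 70 × 0.13 = 9.1
  Term project 65.5 × 0.23 = 15.065
  Reading responses 95 × 0.17 = 16.15
Sum = 84.775
84.775 is ≥ 84 and < 88 → B

B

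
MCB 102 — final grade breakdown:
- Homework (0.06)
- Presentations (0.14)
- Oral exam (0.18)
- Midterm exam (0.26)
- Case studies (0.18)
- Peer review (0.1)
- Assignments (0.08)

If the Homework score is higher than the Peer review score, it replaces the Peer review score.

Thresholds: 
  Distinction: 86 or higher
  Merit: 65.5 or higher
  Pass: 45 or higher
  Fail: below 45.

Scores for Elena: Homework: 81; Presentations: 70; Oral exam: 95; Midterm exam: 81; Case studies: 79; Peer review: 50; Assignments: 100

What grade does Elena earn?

Merit

Homework (81) > Peer review (50), so Peer review counts as 81.
Weighted total:
  Homework 81 × 0.06 = 4.86
  Presentations 70 × 0.14 = 9.8
  Oral exam 95 × 0.18 = 17.1
  Midterm exam 81 × 0.26 = 21.06
  Case studies 79 × 0.18 = 14.22
  Peer review 81 × 0.1 = 8.1
  Assignments 100 × 0.08 = 8
Sum = 83.14
83.14 is ≥ 65.5 and < 86 → Merit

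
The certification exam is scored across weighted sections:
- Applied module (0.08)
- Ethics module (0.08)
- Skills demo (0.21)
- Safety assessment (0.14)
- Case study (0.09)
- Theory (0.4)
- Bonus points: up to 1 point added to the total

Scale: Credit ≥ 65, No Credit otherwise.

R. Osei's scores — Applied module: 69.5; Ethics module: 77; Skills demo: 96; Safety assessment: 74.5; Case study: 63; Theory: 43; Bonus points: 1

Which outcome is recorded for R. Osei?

Credit

Weighted total:
  Applied module 69.5 × 0.08 = 5.56
  Ethics module 77 × 0.08 = 6.16
  Skills demo 96 × 0.21 = 20.16
  Safety assessment 74.5 × 0.14 = 10.43
  Case study 63 × 0.09 = 5.67
  Theory 43 × 0.4 = 17.2
Sum = 65.18
Bonus points: 65.18 + 1 = 66.18
66.18 ≥ 65 → Credit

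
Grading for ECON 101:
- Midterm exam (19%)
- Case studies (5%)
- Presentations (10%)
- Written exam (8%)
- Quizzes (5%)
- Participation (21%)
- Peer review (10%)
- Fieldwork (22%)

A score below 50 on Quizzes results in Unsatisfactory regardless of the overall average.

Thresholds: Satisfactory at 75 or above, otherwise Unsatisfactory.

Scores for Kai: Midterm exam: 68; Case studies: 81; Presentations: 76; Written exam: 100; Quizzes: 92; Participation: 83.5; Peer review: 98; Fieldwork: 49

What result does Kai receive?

Quizzes score 92 ≥ 50: minimum met.
Weighted total:
  Midterm exam 68 × 0.19 = 12.92
  Case studies 81 × 0.05 = 4.05
  Presentations 76 × 0.1 = 7.6
  Written exam 100 × 0.08 = 8
  Quizzes 92 × 0.05 = 4.6
  Participation 83.5 × 0.21 = 17.535
  Peer review 98 × 0.1 = 9.8
  Fieldwork 49 × 0.22 = 10.78
Sum = 75.285
75.285 ≥ 75 → Satisfactory

Satisfactory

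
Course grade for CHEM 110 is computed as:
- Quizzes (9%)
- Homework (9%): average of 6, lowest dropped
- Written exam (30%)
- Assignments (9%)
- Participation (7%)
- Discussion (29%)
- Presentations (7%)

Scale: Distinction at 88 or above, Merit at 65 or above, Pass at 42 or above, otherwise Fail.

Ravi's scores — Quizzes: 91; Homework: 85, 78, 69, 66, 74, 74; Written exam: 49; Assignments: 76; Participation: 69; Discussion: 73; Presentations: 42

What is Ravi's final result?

Homework: drop 66 → average of remaining 5 = 380/5 = 76
Weighted total:
  Quizzes 91 × 0.09 = 8.19
  Homework 76 × 0.09 = 6.84
  Written exam 49 × 0.3 = 14.7
  Assignments 76 × 0.09 = 6.84
  Participation 69 × 0.07 = 4.83
  Discussion 73 × 0.29 = 21.17
  Presentations 42 × 0.07 = 2.94
Sum = 65.51
65.51 is ≥ 65 and < 88 → Merit

Merit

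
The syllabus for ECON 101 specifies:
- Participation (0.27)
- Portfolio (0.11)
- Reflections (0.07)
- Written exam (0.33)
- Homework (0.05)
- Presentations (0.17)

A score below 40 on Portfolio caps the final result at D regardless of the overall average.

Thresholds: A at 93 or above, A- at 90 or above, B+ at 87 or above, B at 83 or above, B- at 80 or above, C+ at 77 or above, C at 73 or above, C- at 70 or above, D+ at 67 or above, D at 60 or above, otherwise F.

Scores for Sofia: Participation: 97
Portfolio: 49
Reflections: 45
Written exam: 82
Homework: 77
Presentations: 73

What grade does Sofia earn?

C+

Portfolio score 49 ≥ 40: minimum met.
Weighted total:
  Participation 97 × 0.27 = 26.19
  Portfolio 49 × 0.11 = 5.39
  Reflections 45 × 0.07 = 3.15
  Written exam 82 × 0.33 = 27.06
  Homework 77 × 0.05 = 3.85
  Presentations 73 × 0.17 = 12.41
Sum = 78.05
78.05 is ≥ 77 and < 80 → C+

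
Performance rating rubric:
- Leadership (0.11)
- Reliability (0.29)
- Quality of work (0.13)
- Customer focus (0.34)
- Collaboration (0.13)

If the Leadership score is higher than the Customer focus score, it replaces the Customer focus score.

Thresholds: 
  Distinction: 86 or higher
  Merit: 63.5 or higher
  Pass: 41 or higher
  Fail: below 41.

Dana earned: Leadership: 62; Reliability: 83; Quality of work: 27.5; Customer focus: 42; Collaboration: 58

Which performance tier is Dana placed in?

Pass

Leadership (62) > Customer focus (42), so Customer focus counts as 62.
Weighted total:
  Leadership 62 × 0.11 = 6.82
  Reliability 83 × 0.29 = 24.07
  Quality of work 27.5 × 0.13 = 3.575
  Customer focus 62 × 0.34 = 21.08
  Collaboration 58 × 0.13 = 7.54
Sum = 63.085
63.085 is ≥ 41 and < 63.5 → Pass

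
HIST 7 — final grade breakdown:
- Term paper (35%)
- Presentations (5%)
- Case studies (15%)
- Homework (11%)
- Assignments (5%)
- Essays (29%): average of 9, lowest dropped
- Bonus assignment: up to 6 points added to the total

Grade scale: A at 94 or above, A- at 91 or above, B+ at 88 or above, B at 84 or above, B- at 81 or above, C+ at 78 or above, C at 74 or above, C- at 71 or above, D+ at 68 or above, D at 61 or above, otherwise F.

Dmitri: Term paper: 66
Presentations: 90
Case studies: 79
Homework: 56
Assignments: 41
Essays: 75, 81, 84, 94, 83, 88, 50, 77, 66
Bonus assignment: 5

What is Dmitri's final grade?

Essays: drop 50 → average of remaining 8 = 648/8 = 81
Weighted total:
  Term paper 66 × 0.35 = 23.1
  Presentations 90 × 0.05 = 4.5
  Case studies 79 × 0.15 = 11.85
  Homework 56 × 0.11 = 6.16
  Assignments 41 × 0.05 = 2.05
  Essays 81 × 0.29 = 23.49
Sum = 71.15
Bonus assignment: 71.15 + 5 = 76.15
76.15 is ≥ 74 and < 78 → C

C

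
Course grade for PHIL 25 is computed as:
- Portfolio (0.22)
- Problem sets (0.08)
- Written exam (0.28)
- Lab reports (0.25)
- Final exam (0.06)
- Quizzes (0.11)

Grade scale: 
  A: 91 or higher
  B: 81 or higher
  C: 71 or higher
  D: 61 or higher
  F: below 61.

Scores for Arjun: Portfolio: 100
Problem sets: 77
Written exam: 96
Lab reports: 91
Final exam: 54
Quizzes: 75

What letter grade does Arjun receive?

Weighted total:
  Portfolio 100 × 0.22 = 22
  Problem sets 77 × 0.08 = 6.16
  Written exam 96 × 0.28 = 26.88
  Lab reports 91 × 0.25 = 22.75
  Final exam 54 × 0.06 = 3.24
  Quizzes 75 × 0.11 = 8.25
Sum = 89.28
89.28 is ≥ 81 and < 91 → B

B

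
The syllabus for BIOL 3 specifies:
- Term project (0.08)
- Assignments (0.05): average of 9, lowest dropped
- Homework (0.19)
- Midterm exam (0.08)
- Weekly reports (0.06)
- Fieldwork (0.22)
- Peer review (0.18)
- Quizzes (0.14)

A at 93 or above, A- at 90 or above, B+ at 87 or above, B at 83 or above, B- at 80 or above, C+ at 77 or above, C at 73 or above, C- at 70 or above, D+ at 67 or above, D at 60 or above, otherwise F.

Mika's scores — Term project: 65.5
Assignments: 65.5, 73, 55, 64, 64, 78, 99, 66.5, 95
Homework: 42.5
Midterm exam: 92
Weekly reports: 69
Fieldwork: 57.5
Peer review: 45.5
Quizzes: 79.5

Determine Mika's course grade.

D

Assignments: drop 55 → average of remaining 8 = 605/8 = 75.625
Weighted total:
  Term project 65.5 × 0.08 = 5.24
  Assignments 75.625 × 0.05 = 3.78125
  Homework 42.5 × 0.19 = 8.075
  Midterm exam 92 × 0.08 = 7.36
  Weekly reports 69 × 0.06 = 4.14
  Fieldwork 57.5 × 0.22 = 12.65
  Peer review 45.5 × 0.18 = 8.19
  Quizzes 79.5 × 0.14 = 11.13
Sum = 60.56625
60.56625 is ≥ 60 and < 67 → D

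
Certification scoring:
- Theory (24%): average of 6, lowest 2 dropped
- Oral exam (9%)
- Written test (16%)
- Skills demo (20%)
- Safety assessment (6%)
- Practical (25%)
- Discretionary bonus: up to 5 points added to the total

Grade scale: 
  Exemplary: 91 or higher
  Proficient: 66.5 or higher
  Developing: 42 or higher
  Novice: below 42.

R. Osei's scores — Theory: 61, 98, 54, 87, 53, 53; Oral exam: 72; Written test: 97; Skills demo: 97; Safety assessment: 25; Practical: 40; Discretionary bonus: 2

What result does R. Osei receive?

Proficient

Theory: drop 53, 53 → average of remaining 4 = 300/4 = 75
Weighted total:
  Theory 75 × 0.24 = 18
  Oral exam 72 × 0.09 = 6.48
  Written test 97 × 0.16 = 15.52
  Skills demo 97 × 0.2 = 19.4
  Safety assessment 25 × 0.06 = 1.5
  Practical 40 × 0.25 = 10
Sum = 70.9
Discretionary bonus: 70.9 + 2 = 72.9
72.9 is ≥ 66.5 and < 91 → Proficient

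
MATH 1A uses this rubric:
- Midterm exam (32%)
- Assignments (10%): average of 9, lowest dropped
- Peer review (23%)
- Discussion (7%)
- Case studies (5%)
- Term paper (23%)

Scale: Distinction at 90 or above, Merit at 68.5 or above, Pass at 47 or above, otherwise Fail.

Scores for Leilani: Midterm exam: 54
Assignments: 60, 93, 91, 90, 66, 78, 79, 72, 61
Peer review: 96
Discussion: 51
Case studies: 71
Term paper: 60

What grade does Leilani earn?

Pass

Assignments: drop 60 → average of remaining 8 = 630/8 = 78.75
Weighted total:
  Midterm exam 54 × 0.32 = 17.28
  Assignments 78.75 × 0.1 = 7.875
  Peer review 96 × 0.23 = 22.08
  Discussion 51 × 0.07 = 3.57
  Case studies 71 × 0.05 = 3.55
  Term paper 60 × 0.23 = 13.8
Sum = 68.155
68.155 is ≥ 47 and < 68.5 → Pass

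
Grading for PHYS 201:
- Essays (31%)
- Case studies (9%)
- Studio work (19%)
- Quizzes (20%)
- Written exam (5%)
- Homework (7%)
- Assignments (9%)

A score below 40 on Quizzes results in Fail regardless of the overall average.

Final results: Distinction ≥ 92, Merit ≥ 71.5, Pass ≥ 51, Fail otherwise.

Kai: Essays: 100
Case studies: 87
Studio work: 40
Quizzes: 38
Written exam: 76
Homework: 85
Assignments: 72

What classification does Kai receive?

Quizzes score 38 < 40: minimum not met.
Weighted total:
  Essays 100 × 0.31 = 31
  Case studies 87 × 0.09 = 7.83
  Studio work 40 × 0.19 = 7.6
  Quizzes 38 × 0.2 = 7.6
  Written exam 76 × 0.05 = 3.8
  Homework 85 × 0.07 = 5.95
  Assignments 72 × 0.09 = 6.48
Sum = 70.26
Because the Quizzes minimum was not met, the result is Fail.

Fail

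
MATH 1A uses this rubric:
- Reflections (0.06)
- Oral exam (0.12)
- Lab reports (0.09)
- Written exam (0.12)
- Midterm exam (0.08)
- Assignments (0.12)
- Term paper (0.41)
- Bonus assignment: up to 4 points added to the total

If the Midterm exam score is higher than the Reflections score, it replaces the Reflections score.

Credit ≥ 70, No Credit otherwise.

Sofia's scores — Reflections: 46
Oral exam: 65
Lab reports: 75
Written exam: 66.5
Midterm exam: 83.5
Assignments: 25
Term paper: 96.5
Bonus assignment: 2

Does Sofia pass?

Midterm exam (83.5) > Reflections (46), so Reflections counts as 83.5.
Weighted total:
  Reflections 83.5 × 0.06 = 5.01
  Oral exam 65 × 0.12 = 7.8
  Lab reports 75 × 0.09 = 6.75
  Written exam 66.5 × 0.12 = 7.98
  Midterm exam 83.5 × 0.08 = 6.68
  Assignments 25 × 0.12 = 3
  Term paper 96.5 × 0.41 = 39.565
Sum = 76.785
Bonus assignment: 76.785 + 2 = 78.785
78.785 ≥ 70 → Credit

Credit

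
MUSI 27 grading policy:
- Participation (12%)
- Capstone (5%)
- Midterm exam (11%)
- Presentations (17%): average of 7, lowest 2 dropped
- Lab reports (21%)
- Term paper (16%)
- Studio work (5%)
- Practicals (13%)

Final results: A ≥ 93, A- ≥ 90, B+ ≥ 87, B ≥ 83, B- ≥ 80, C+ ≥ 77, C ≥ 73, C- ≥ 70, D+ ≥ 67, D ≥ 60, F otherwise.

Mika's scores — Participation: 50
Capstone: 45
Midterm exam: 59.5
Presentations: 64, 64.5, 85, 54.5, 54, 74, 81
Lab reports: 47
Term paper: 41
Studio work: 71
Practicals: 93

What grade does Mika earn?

F

Presentations: drop 54, 54.5 → average of remaining 5 = 368.5/5 = 73.7
Weighted total:
  Participation 50 × 0.12 = 6
  Capstone 45 × 0.05 = 2.25
  Midterm exam 59.5 × 0.11 = 6.545
  Presentations 73.7 × 0.17 = 12.529
  Lab reports 47 × 0.21 = 9.87
  Term paper 41 × 0.16 = 6.56
  Studio work 71 × 0.05 = 3.55
  Practicals 93 × 0.13 = 12.09
Sum = 59.394
59.394 < 60 → F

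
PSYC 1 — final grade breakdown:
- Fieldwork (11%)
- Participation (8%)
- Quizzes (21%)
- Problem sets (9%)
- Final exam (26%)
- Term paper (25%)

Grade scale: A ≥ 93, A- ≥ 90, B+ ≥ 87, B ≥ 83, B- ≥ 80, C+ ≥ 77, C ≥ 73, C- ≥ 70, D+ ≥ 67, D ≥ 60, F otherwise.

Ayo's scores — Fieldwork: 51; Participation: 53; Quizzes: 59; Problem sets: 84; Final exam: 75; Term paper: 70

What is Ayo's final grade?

D

Weighted total:
  Fieldwork 51 × 0.11 = 5.61
  Participation 53 × 0.08 = 4.24
  Quizzes 59 × 0.21 = 12.39
  Problem sets 84 × 0.09 = 7.56
  Final exam 75 × 0.26 = 19.5
  Term paper 70 × 0.25 = 17.5
Sum = 66.8
66.8 is ≥ 60 and < 67 → D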